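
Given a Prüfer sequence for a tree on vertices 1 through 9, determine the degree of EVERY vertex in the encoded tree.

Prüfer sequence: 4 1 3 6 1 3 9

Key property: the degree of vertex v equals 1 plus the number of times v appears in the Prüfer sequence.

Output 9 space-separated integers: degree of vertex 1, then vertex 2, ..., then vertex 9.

p_1 = 4: count[4] becomes 1
p_2 = 1: count[1] becomes 1
p_3 = 3: count[3] becomes 1
p_4 = 6: count[6] becomes 1
p_5 = 1: count[1] becomes 2
p_6 = 3: count[3] becomes 2
p_7 = 9: count[9] becomes 1
Degrees (1 + count): deg[1]=1+2=3, deg[2]=1+0=1, deg[3]=1+2=3, deg[4]=1+1=2, deg[5]=1+0=1, deg[6]=1+1=2, deg[7]=1+0=1, deg[8]=1+0=1, deg[9]=1+1=2

Answer: 3 1 3 2 1 2 1 1 2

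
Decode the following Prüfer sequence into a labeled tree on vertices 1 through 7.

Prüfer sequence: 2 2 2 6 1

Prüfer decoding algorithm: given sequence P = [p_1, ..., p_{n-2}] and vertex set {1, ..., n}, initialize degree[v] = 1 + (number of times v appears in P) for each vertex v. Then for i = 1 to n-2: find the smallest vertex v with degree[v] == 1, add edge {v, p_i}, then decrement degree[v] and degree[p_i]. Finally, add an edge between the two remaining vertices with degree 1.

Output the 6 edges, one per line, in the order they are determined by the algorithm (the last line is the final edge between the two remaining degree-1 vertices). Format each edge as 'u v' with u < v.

Initial degrees: {1:2, 2:4, 3:1, 4:1, 5:1, 6:2, 7:1}
Step 1: smallest deg-1 vertex = 3, p_1 = 2. Add edge {2,3}. Now deg[3]=0, deg[2]=3.
Step 2: smallest deg-1 vertex = 4, p_2 = 2. Add edge {2,4}. Now deg[4]=0, deg[2]=2.
Step 3: smallest deg-1 vertex = 5, p_3 = 2. Add edge {2,5}. Now deg[5]=0, deg[2]=1.
Step 4: smallest deg-1 vertex = 2, p_4 = 6. Add edge {2,6}. Now deg[2]=0, deg[6]=1.
Step 5: smallest deg-1 vertex = 6, p_5 = 1. Add edge {1,6}. Now deg[6]=0, deg[1]=1.
Final: two remaining deg-1 vertices are 1, 7. Add edge {1,7}.

Answer: 2 3
2 4
2 5
2 6
1 6
1 7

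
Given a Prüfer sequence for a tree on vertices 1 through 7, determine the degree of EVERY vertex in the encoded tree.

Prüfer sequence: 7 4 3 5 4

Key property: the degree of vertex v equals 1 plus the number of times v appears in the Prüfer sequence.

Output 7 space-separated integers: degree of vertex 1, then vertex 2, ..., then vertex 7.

Answer: 1 1 2 3 2 1 2

Derivation:
p_1 = 7: count[7] becomes 1
p_2 = 4: count[4] becomes 1
p_3 = 3: count[3] becomes 1
p_4 = 5: count[5] becomes 1
p_5 = 4: count[4] becomes 2
Degrees (1 + count): deg[1]=1+0=1, deg[2]=1+0=1, deg[3]=1+1=2, deg[4]=1+2=3, deg[5]=1+1=2, deg[6]=1+0=1, deg[7]=1+1=2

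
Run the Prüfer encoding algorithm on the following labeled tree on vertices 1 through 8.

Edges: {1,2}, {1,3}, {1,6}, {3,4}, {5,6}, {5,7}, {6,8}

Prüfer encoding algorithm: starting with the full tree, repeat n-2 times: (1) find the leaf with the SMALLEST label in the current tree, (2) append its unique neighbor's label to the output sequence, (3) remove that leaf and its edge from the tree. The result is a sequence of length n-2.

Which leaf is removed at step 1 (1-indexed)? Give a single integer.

Answer: 2

Derivation:
Step 1: current leaves = {2,4,7,8}. Remove leaf 2 (neighbor: 1).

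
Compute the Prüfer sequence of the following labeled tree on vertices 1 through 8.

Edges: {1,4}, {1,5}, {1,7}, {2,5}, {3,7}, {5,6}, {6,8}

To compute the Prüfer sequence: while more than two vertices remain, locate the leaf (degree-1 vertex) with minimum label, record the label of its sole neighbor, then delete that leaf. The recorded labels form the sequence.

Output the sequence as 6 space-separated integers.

Answer: 5 7 1 1 5 6

Derivation:
Step 1: leaves = {2,3,4,8}. Remove smallest leaf 2, emit neighbor 5.
Step 2: leaves = {3,4,8}. Remove smallest leaf 3, emit neighbor 7.
Step 3: leaves = {4,7,8}. Remove smallest leaf 4, emit neighbor 1.
Step 4: leaves = {7,8}. Remove smallest leaf 7, emit neighbor 1.
Step 5: leaves = {1,8}. Remove smallest leaf 1, emit neighbor 5.
Step 6: leaves = {5,8}. Remove smallest leaf 5, emit neighbor 6.
Done: 2 vertices remain (6, 8). Sequence = [5 7 1 1 5 6]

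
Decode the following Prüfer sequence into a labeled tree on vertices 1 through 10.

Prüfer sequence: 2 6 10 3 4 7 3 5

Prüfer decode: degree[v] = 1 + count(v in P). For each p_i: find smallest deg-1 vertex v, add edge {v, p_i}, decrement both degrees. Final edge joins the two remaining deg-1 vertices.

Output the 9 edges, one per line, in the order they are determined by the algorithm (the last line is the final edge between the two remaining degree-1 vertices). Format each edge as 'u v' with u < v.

Answer: 1 2
2 6
6 10
3 8
4 9
4 7
3 7
3 5
5 10

Derivation:
Initial degrees: {1:1, 2:2, 3:3, 4:2, 5:2, 6:2, 7:2, 8:1, 9:1, 10:2}
Step 1: smallest deg-1 vertex = 1, p_1 = 2. Add edge {1,2}. Now deg[1]=0, deg[2]=1.
Step 2: smallest deg-1 vertex = 2, p_2 = 6. Add edge {2,6}. Now deg[2]=0, deg[6]=1.
Step 3: smallest deg-1 vertex = 6, p_3 = 10. Add edge {6,10}. Now deg[6]=0, deg[10]=1.
Step 4: smallest deg-1 vertex = 8, p_4 = 3. Add edge {3,8}. Now deg[8]=0, deg[3]=2.
Step 5: smallest deg-1 vertex = 9, p_5 = 4. Add edge {4,9}. Now deg[9]=0, deg[4]=1.
Step 6: smallest deg-1 vertex = 4, p_6 = 7. Add edge {4,7}. Now deg[4]=0, deg[7]=1.
Step 7: smallest deg-1 vertex = 7, p_7 = 3. Add edge {3,7}. Now deg[7]=0, deg[3]=1.
Step 8: smallest deg-1 vertex = 3, p_8 = 5. Add edge {3,5}. Now deg[3]=0, deg[5]=1.
Final: two remaining deg-1 vertices are 5, 10. Add edge {5,10}.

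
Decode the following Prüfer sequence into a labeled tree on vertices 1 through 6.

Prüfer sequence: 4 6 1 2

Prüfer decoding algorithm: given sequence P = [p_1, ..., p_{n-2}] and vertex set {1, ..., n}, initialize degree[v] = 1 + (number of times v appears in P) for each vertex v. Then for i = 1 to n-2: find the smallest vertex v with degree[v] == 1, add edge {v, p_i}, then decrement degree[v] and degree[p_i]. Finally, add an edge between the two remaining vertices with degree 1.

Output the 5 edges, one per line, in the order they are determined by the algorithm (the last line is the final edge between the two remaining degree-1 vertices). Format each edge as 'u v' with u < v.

Initial degrees: {1:2, 2:2, 3:1, 4:2, 5:1, 6:2}
Step 1: smallest deg-1 vertex = 3, p_1 = 4. Add edge {3,4}. Now deg[3]=0, deg[4]=1.
Step 2: smallest deg-1 vertex = 4, p_2 = 6. Add edge {4,6}. Now deg[4]=0, deg[6]=1.
Step 3: smallest deg-1 vertex = 5, p_3 = 1. Add edge {1,5}. Now deg[5]=0, deg[1]=1.
Step 4: smallest deg-1 vertex = 1, p_4 = 2. Add edge {1,2}. Now deg[1]=0, deg[2]=1.
Final: two remaining deg-1 vertices are 2, 6. Add edge {2,6}.

Answer: 3 4
4 6
1 5
1 2
2 6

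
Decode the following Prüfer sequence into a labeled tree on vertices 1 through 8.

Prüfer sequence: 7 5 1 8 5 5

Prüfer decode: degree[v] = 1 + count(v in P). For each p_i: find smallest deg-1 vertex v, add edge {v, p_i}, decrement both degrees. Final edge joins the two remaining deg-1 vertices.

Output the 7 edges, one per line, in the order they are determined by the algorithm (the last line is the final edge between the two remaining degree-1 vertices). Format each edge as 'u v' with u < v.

Initial degrees: {1:2, 2:1, 3:1, 4:1, 5:4, 6:1, 7:2, 8:2}
Step 1: smallest deg-1 vertex = 2, p_1 = 7. Add edge {2,7}. Now deg[2]=0, deg[7]=1.
Step 2: smallest deg-1 vertex = 3, p_2 = 5. Add edge {3,5}. Now deg[3]=0, deg[5]=3.
Step 3: smallest deg-1 vertex = 4, p_3 = 1. Add edge {1,4}. Now deg[4]=0, deg[1]=1.
Step 4: smallest deg-1 vertex = 1, p_4 = 8. Add edge {1,8}. Now deg[1]=0, deg[8]=1.
Step 5: smallest deg-1 vertex = 6, p_5 = 5. Add edge {5,6}. Now deg[6]=0, deg[5]=2.
Step 6: smallest deg-1 vertex = 7, p_6 = 5. Add edge {5,7}. Now deg[7]=0, deg[5]=1.
Final: two remaining deg-1 vertices are 5, 8. Add edge {5,8}.

Answer: 2 7
3 5
1 4
1 8
5 6
5 7
5 8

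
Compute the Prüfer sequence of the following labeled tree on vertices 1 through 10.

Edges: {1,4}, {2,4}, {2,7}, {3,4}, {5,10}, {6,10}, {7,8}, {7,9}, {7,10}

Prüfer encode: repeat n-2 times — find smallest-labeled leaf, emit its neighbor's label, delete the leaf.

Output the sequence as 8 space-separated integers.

Step 1: leaves = {1,3,5,6,8,9}. Remove smallest leaf 1, emit neighbor 4.
Step 2: leaves = {3,5,6,8,9}. Remove smallest leaf 3, emit neighbor 4.
Step 3: leaves = {4,5,6,8,9}. Remove smallest leaf 4, emit neighbor 2.
Step 4: leaves = {2,5,6,8,9}. Remove smallest leaf 2, emit neighbor 7.
Step 5: leaves = {5,6,8,9}. Remove smallest leaf 5, emit neighbor 10.
Step 6: leaves = {6,8,9}. Remove smallest leaf 6, emit neighbor 10.
Step 7: leaves = {8,9,10}. Remove smallest leaf 8, emit neighbor 7.
Step 8: leaves = {9,10}. Remove smallest leaf 9, emit neighbor 7.
Done: 2 vertices remain (7, 10). Sequence = [4 4 2 7 10 10 7 7]

Answer: 4 4 2 7 10 10 7 7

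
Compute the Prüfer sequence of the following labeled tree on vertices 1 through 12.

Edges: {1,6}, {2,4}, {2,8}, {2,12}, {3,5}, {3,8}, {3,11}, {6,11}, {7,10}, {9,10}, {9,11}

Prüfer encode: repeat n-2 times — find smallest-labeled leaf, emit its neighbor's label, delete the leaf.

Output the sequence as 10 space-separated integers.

Answer: 6 2 3 11 10 9 11 3 8 2

Derivation:
Step 1: leaves = {1,4,5,7,12}. Remove smallest leaf 1, emit neighbor 6.
Step 2: leaves = {4,5,6,7,12}. Remove smallest leaf 4, emit neighbor 2.
Step 3: leaves = {5,6,7,12}. Remove smallest leaf 5, emit neighbor 3.
Step 4: leaves = {6,7,12}. Remove smallest leaf 6, emit neighbor 11.
Step 5: leaves = {7,12}. Remove smallest leaf 7, emit neighbor 10.
Step 6: leaves = {10,12}. Remove smallest leaf 10, emit neighbor 9.
Step 7: leaves = {9,12}. Remove smallest leaf 9, emit neighbor 11.
Step 8: leaves = {11,12}. Remove smallest leaf 11, emit neighbor 3.
Step 9: leaves = {3,12}. Remove smallest leaf 3, emit neighbor 8.
Step 10: leaves = {8,12}. Remove smallest leaf 8, emit neighbor 2.
Done: 2 vertices remain (2, 12). Sequence = [6 2 3 11 10 9 11 3 8 2]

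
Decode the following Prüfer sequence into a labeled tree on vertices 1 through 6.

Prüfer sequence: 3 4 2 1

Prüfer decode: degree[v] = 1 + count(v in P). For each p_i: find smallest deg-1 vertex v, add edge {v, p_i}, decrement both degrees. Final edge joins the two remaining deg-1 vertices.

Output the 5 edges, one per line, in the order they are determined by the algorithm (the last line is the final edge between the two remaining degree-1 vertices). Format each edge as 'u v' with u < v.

Answer: 3 5
3 4
2 4
1 2
1 6

Derivation:
Initial degrees: {1:2, 2:2, 3:2, 4:2, 5:1, 6:1}
Step 1: smallest deg-1 vertex = 5, p_1 = 3. Add edge {3,5}. Now deg[5]=0, deg[3]=1.
Step 2: smallest deg-1 vertex = 3, p_2 = 4. Add edge {3,4}. Now deg[3]=0, deg[4]=1.
Step 3: smallest deg-1 vertex = 4, p_3 = 2. Add edge {2,4}. Now deg[4]=0, deg[2]=1.
Step 4: smallest deg-1 vertex = 2, p_4 = 1. Add edge {1,2}. Now deg[2]=0, deg[1]=1.
Final: two remaining deg-1 vertices are 1, 6. Add edge {1,6}.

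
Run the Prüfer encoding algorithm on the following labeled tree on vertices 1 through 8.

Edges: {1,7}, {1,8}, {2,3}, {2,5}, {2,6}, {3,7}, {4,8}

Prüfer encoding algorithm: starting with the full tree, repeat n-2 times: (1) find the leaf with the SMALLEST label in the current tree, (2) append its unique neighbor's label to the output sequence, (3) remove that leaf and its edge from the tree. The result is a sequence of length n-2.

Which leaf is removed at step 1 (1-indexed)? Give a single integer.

Answer: 4

Derivation:
Step 1: current leaves = {4,5,6}. Remove leaf 4 (neighbor: 8).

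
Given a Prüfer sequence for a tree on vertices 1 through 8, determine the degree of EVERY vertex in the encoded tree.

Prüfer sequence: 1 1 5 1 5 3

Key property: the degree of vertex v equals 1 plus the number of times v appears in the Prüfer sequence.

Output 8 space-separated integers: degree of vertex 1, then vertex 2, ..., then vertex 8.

Answer: 4 1 2 1 3 1 1 1

Derivation:
p_1 = 1: count[1] becomes 1
p_2 = 1: count[1] becomes 2
p_3 = 5: count[5] becomes 1
p_4 = 1: count[1] becomes 3
p_5 = 5: count[5] becomes 2
p_6 = 3: count[3] becomes 1
Degrees (1 + count): deg[1]=1+3=4, deg[2]=1+0=1, deg[3]=1+1=2, deg[4]=1+0=1, deg[5]=1+2=3, deg[6]=1+0=1, deg[7]=1+0=1, deg[8]=1+0=1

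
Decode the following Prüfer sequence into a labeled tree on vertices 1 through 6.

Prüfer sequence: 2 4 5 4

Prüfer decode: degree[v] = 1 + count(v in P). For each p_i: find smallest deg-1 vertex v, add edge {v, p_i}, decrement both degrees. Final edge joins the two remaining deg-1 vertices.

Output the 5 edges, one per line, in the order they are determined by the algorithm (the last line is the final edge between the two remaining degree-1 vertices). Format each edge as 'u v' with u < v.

Initial degrees: {1:1, 2:2, 3:1, 4:3, 5:2, 6:1}
Step 1: smallest deg-1 vertex = 1, p_1 = 2. Add edge {1,2}. Now deg[1]=0, deg[2]=1.
Step 2: smallest deg-1 vertex = 2, p_2 = 4. Add edge {2,4}. Now deg[2]=0, deg[4]=2.
Step 3: smallest deg-1 vertex = 3, p_3 = 5. Add edge {3,5}. Now deg[3]=0, deg[5]=1.
Step 4: smallest deg-1 vertex = 5, p_4 = 4. Add edge {4,5}. Now deg[5]=0, deg[4]=1.
Final: two remaining deg-1 vertices are 4, 6. Add edge {4,6}.

Answer: 1 2
2 4
3 5
4 5
4 6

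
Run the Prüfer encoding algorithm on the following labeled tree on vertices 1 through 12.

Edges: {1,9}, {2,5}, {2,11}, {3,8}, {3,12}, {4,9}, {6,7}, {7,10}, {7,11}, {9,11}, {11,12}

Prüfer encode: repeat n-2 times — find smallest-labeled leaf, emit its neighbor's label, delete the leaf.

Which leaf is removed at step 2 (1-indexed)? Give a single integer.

Step 1: current leaves = {1,4,5,6,8,10}. Remove leaf 1 (neighbor: 9).
Step 2: current leaves = {4,5,6,8,10}. Remove leaf 4 (neighbor: 9).

Answer: 4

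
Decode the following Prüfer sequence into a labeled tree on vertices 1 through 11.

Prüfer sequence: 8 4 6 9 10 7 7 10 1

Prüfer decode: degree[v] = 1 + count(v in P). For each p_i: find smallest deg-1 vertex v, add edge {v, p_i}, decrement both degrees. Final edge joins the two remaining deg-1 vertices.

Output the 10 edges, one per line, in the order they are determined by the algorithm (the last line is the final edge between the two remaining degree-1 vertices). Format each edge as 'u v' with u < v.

Initial degrees: {1:2, 2:1, 3:1, 4:2, 5:1, 6:2, 7:3, 8:2, 9:2, 10:3, 11:1}
Step 1: smallest deg-1 vertex = 2, p_1 = 8. Add edge {2,8}. Now deg[2]=0, deg[8]=1.
Step 2: smallest deg-1 vertex = 3, p_2 = 4. Add edge {3,4}. Now deg[3]=0, deg[4]=1.
Step 3: smallest deg-1 vertex = 4, p_3 = 6. Add edge {4,6}. Now deg[4]=0, deg[6]=1.
Step 4: smallest deg-1 vertex = 5, p_4 = 9. Add edge {5,9}. Now deg[5]=0, deg[9]=1.
Step 5: smallest deg-1 vertex = 6, p_5 = 10. Add edge {6,10}. Now deg[6]=0, deg[10]=2.
Step 6: smallest deg-1 vertex = 8, p_6 = 7. Add edge {7,8}. Now deg[8]=0, deg[7]=2.
Step 7: smallest deg-1 vertex = 9, p_7 = 7. Add edge {7,9}. Now deg[9]=0, deg[7]=1.
Step 8: smallest deg-1 vertex = 7, p_8 = 10. Add edge {7,10}. Now deg[7]=0, deg[10]=1.
Step 9: smallest deg-1 vertex = 10, p_9 = 1. Add edge {1,10}. Now deg[10]=0, deg[1]=1.
Final: two remaining deg-1 vertices are 1, 11. Add edge {1,11}.

Answer: 2 8
3 4
4 6
5 9
6 10
7 8
7 9
7 10
1 10
1 11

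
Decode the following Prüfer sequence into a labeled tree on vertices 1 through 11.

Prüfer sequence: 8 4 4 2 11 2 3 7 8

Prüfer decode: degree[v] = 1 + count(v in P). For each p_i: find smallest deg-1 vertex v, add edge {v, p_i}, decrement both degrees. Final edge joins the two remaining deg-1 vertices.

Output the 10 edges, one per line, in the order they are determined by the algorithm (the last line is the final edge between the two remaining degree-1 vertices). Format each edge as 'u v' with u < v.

Initial degrees: {1:1, 2:3, 3:2, 4:3, 5:1, 6:1, 7:2, 8:3, 9:1, 10:1, 11:2}
Step 1: smallest deg-1 vertex = 1, p_1 = 8. Add edge {1,8}. Now deg[1]=0, deg[8]=2.
Step 2: smallest deg-1 vertex = 5, p_2 = 4. Add edge {4,5}. Now deg[5]=0, deg[4]=2.
Step 3: smallest deg-1 vertex = 6, p_3 = 4. Add edge {4,6}. Now deg[6]=0, deg[4]=1.
Step 4: smallest deg-1 vertex = 4, p_4 = 2. Add edge {2,4}. Now deg[4]=0, deg[2]=2.
Step 5: smallest deg-1 vertex = 9, p_5 = 11. Add edge {9,11}. Now deg[9]=0, deg[11]=1.
Step 6: smallest deg-1 vertex = 10, p_6 = 2. Add edge {2,10}. Now deg[10]=0, deg[2]=1.
Step 7: smallest deg-1 vertex = 2, p_7 = 3. Add edge {2,3}. Now deg[2]=0, deg[3]=1.
Step 8: smallest deg-1 vertex = 3, p_8 = 7. Add edge {3,7}. Now deg[3]=0, deg[7]=1.
Step 9: smallest deg-1 vertex = 7, p_9 = 8. Add edge {7,8}. Now deg[7]=0, deg[8]=1.
Final: two remaining deg-1 vertices are 8, 11. Add edge {8,11}.

Answer: 1 8
4 5
4 6
2 4
9 11
2 10
2 3
3 7
7 8
8 11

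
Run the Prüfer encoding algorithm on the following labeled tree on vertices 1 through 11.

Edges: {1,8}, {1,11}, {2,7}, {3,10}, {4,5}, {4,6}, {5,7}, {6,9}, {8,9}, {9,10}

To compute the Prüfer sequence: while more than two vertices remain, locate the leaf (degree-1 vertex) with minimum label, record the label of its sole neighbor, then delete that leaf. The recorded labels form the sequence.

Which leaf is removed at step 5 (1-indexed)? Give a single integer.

Answer: 4

Derivation:
Step 1: current leaves = {2,3,11}. Remove leaf 2 (neighbor: 7).
Step 2: current leaves = {3,7,11}. Remove leaf 3 (neighbor: 10).
Step 3: current leaves = {7,10,11}. Remove leaf 7 (neighbor: 5).
Step 4: current leaves = {5,10,11}. Remove leaf 5 (neighbor: 4).
Step 5: current leaves = {4,10,11}. Remove leaf 4 (neighbor: 6).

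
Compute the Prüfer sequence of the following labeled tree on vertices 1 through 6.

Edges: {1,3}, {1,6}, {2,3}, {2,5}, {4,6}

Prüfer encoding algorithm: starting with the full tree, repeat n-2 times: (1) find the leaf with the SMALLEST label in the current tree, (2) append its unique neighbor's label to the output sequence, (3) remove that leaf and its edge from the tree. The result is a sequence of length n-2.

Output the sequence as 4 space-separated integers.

Answer: 6 2 3 1

Derivation:
Step 1: leaves = {4,5}. Remove smallest leaf 4, emit neighbor 6.
Step 2: leaves = {5,6}. Remove smallest leaf 5, emit neighbor 2.
Step 3: leaves = {2,6}. Remove smallest leaf 2, emit neighbor 3.
Step 4: leaves = {3,6}. Remove smallest leaf 3, emit neighbor 1.
Done: 2 vertices remain (1, 6). Sequence = [6 2 3 1]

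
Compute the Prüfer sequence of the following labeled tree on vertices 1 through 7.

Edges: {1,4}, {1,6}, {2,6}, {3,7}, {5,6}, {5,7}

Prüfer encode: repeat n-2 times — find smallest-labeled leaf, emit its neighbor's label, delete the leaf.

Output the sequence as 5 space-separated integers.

Step 1: leaves = {2,3,4}. Remove smallest leaf 2, emit neighbor 6.
Step 2: leaves = {3,4}. Remove smallest leaf 3, emit neighbor 7.
Step 3: leaves = {4,7}. Remove smallest leaf 4, emit neighbor 1.
Step 4: leaves = {1,7}. Remove smallest leaf 1, emit neighbor 6.
Step 5: leaves = {6,7}. Remove smallest leaf 6, emit neighbor 5.
Done: 2 vertices remain (5, 7). Sequence = [6 7 1 6 5]

Answer: 6 7 1 6 5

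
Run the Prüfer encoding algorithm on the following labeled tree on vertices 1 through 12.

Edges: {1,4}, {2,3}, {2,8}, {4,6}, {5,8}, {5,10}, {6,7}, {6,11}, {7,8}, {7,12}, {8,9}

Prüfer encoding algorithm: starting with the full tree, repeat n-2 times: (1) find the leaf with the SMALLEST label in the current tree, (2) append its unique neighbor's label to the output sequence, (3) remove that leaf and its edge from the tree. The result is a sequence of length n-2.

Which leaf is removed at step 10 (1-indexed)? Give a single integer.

Step 1: current leaves = {1,3,9,10,11,12}. Remove leaf 1 (neighbor: 4).
Step 2: current leaves = {3,4,9,10,11,12}. Remove leaf 3 (neighbor: 2).
Step 3: current leaves = {2,4,9,10,11,12}. Remove leaf 2 (neighbor: 8).
Step 4: current leaves = {4,9,10,11,12}. Remove leaf 4 (neighbor: 6).
Step 5: current leaves = {9,10,11,12}. Remove leaf 9 (neighbor: 8).
Step 6: current leaves = {10,11,12}. Remove leaf 10 (neighbor: 5).
Step 7: current leaves = {5,11,12}. Remove leaf 5 (neighbor: 8).
Step 8: current leaves = {8,11,12}. Remove leaf 8 (neighbor: 7).
Step 9: current leaves = {11,12}. Remove leaf 11 (neighbor: 6).
Step 10: current leaves = {6,12}. Remove leaf 6 (neighbor: 7).

Answer: 6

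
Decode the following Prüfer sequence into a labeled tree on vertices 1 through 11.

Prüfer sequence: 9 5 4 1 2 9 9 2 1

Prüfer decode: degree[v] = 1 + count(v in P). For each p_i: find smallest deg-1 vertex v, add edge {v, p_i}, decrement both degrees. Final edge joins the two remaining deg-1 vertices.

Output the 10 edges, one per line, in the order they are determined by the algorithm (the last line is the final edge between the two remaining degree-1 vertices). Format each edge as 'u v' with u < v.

Initial degrees: {1:3, 2:3, 3:1, 4:2, 5:2, 6:1, 7:1, 8:1, 9:4, 10:1, 11:1}
Step 1: smallest deg-1 vertex = 3, p_1 = 9. Add edge {3,9}. Now deg[3]=0, deg[9]=3.
Step 2: smallest deg-1 vertex = 6, p_2 = 5. Add edge {5,6}. Now deg[6]=0, deg[5]=1.
Step 3: smallest deg-1 vertex = 5, p_3 = 4. Add edge {4,5}. Now deg[5]=0, deg[4]=1.
Step 4: smallest deg-1 vertex = 4, p_4 = 1. Add edge {1,4}. Now deg[4]=0, deg[1]=2.
Step 5: smallest deg-1 vertex = 7, p_5 = 2. Add edge {2,7}. Now deg[7]=0, deg[2]=2.
Step 6: smallest deg-1 vertex = 8, p_6 = 9. Add edge {8,9}. Now deg[8]=0, deg[9]=2.
Step 7: smallest deg-1 vertex = 10, p_7 = 9. Add edge {9,10}. Now deg[10]=0, deg[9]=1.
Step 8: smallest deg-1 vertex = 9, p_8 = 2. Add edge {2,9}. Now deg[9]=0, deg[2]=1.
Step 9: smallest deg-1 vertex = 2, p_9 = 1. Add edge {1,2}. Now deg[2]=0, deg[1]=1.
Final: two remaining deg-1 vertices are 1, 11. Add edge {1,11}.

Answer: 3 9
5 6
4 5
1 4
2 7
8 9
9 10
2 9
1 2
1 11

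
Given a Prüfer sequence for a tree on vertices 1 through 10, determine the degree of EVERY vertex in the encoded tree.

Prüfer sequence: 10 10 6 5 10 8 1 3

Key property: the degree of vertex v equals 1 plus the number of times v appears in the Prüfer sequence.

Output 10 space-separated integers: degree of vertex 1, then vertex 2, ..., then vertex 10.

p_1 = 10: count[10] becomes 1
p_2 = 10: count[10] becomes 2
p_3 = 6: count[6] becomes 1
p_4 = 5: count[5] becomes 1
p_5 = 10: count[10] becomes 3
p_6 = 8: count[8] becomes 1
p_7 = 1: count[1] becomes 1
p_8 = 3: count[3] becomes 1
Degrees (1 + count): deg[1]=1+1=2, deg[2]=1+0=1, deg[3]=1+1=2, deg[4]=1+0=1, deg[5]=1+1=2, deg[6]=1+1=2, deg[7]=1+0=1, deg[8]=1+1=2, deg[9]=1+0=1, deg[10]=1+3=4

Answer: 2 1 2 1 2 2 1 2 1 4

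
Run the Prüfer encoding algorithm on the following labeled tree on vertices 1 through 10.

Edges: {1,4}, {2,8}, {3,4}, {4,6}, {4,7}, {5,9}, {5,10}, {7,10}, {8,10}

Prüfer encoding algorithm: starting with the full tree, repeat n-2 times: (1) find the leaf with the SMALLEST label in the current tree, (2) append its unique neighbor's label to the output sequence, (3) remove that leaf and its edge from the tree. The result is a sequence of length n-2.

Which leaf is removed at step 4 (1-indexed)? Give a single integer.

Step 1: current leaves = {1,2,3,6,9}. Remove leaf 1 (neighbor: 4).
Step 2: current leaves = {2,3,6,9}. Remove leaf 2 (neighbor: 8).
Step 3: current leaves = {3,6,8,9}. Remove leaf 3 (neighbor: 4).
Step 4: current leaves = {6,8,9}. Remove leaf 6 (neighbor: 4).

Answer: 6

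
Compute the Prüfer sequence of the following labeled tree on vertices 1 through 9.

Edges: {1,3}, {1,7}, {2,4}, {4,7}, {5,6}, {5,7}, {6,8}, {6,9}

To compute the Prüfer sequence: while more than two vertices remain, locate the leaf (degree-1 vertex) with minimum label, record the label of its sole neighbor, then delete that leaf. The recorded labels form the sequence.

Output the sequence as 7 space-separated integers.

Step 1: leaves = {2,3,8,9}. Remove smallest leaf 2, emit neighbor 4.
Step 2: leaves = {3,4,8,9}. Remove smallest leaf 3, emit neighbor 1.
Step 3: leaves = {1,4,8,9}. Remove smallest leaf 1, emit neighbor 7.
Step 4: leaves = {4,8,9}. Remove smallest leaf 4, emit neighbor 7.
Step 5: leaves = {7,8,9}. Remove smallest leaf 7, emit neighbor 5.
Step 6: leaves = {5,8,9}. Remove smallest leaf 5, emit neighbor 6.
Step 7: leaves = {8,9}. Remove smallest leaf 8, emit neighbor 6.
Done: 2 vertices remain (6, 9). Sequence = [4 1 7 7 5 6 6]

Answer: 4 1 7 7 5 6 6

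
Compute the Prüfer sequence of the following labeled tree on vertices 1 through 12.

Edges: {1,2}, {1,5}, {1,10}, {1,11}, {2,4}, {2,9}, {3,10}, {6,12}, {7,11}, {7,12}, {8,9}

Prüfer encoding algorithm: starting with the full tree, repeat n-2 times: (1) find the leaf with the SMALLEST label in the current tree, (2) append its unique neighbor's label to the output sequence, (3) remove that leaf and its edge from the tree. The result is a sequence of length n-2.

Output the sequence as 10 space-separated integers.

Step 1: leaves = {3,4,5,6,8}. Remove smallest leaf 3, emit neighbor 10.
Step 2: leaves = {4,5,6,8,10}. Remove smallest leaf 4, emit neighbor 2.
Step 3: leaves = {5,6,8,10}. Remove smallest leaf 5, emit neighbor 1.
Step 4: leaves = {6,8,10}. Remove smallest leaf 6, emit neighbor 12.
Step 5: leaves = {8,10,12}. Remove smallest leaf 8, emit neighbor 9.
Step 6: leaves = {9,10,12}. Remove smallest leaf 9, emit neighbor 2.
Step 7: leaves = {2,10,12}. Remove smallest leaf 2, emit neighbor 1.
Step 8: leaves = {10,12}. Remove smallest leaf 10, emit neighbor 1.
Step 9: leaves = {1,12}. Remove smallest leaf 1, emit neighbor 11.
Step 10: leaves = {11,12}. Remove smallest leaf 11, emit neighbor 7.
Done: 2 vertices remain (7, 12). Sequence = [10 2 1 12 9 2 1 1 11 7]

Answer: 10 2 1 12 9 2 1 1 11 7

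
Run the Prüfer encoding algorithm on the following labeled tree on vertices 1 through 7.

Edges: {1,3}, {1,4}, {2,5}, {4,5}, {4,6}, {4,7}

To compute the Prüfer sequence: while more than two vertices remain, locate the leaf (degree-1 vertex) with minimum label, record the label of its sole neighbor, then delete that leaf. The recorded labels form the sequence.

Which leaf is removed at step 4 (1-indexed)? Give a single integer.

Step 1: current leaves = {2,3,6,7}. Remove leaf 2 (neighbor: 5).
Step 2: current leaves = {3,5,6,7}. Remove leaf 3 (neighbor: 1).
Step 3: current leaves = {1,5,6,7}. Remove leaf 1 (neighbor: 4).
Step 4: current leaves = {5,6,7}. Remove leaf 5 (neighbor: 4).

Answer: 5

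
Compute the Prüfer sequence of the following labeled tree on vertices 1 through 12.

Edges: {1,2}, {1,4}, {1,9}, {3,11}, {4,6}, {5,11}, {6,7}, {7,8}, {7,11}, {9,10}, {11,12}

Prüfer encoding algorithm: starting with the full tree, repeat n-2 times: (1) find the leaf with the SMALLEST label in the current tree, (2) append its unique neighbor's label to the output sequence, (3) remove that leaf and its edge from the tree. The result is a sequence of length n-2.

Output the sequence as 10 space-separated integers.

Step 1: leaves = {2,3,5,8,10,12}. Remove smallest leaf 2, emit neighbor 1.
Step 2: leaves = {3,5,8,10,12}. Remove smallest leaf 3, emit neighbor 11.
Step 3: leaves = {5,8,10,12}. Remove smallest leaf 5, emit neighbor 11.
Step 4: leaves = {8,10,12}. Remove smallest leaf 8, emit neighbor 7.
Step 5: leaves = {10,12}. Remove smallest leaf 10, emit neighbor 9.
Step 6: leaves = {9,12}. Remove smallest leaf 9, emit neighbor 1.
Step 7: leaves = {1,12}. Remove smallest leaf 1, emit neighbor 4.
Step 8: leaves = {4,12}. Remove smallest leaf 4, emit neighbor 6.
Step 9: leaves = {6,12}. Remove smallest leaf 6, emit neighbor 7.
Step 10: leaves = {7,12}. Remove smallest leaf 7, emit neighbor 11.
Done: 2 vertices remain (11, 12). Sequence = [1 11 11 7 9 1 4 6 7 11]

Answer: 1 11 11 7 9 1 4 6 7 11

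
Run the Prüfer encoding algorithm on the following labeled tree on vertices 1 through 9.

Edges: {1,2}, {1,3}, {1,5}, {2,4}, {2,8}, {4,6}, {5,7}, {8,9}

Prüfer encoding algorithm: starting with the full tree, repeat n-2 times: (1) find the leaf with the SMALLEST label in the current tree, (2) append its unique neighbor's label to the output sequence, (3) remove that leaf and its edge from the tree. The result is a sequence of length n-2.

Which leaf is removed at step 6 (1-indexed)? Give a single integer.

Step 1: current leaves = {3,6,7,9}. Remove leaf 3 (neighbor: 1).
Step 2: current leaves = {6,7,9}. Remove leaf 6 (neighbor: 4).
Step 3: current leaves = {4,7,9}. Remove leaf 4 (neighbor: 2).
Step 4: current leaves = {7,9}. Remove leaf 7 (neighbor: 5).
Step 5: current leaves = {5,9}. Remove leaf 5 (neighbor: 1).
Step 6: current leaves = {1,9}. Remove leaf 1 (neighbor: 2).

Answer: 1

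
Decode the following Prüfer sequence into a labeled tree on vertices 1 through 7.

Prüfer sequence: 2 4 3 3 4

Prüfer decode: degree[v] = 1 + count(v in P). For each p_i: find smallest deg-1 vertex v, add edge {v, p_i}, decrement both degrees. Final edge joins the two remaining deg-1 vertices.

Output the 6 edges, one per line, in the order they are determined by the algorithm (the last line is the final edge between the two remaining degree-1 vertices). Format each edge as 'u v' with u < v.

Answer: 1 2
2 4
3 5
3 6
3 4
4 7

Derivation:
Initial degrees: {1:1, 2:2, 3:3, 4:3, 5:1, 6:1, 7:1}
Step 1: smallest deg-1 vertex = 1, p_1 = 2. Add edge {1,2}. Now deg[1]=0, deg[2]=1.
Step 2: smallest deg-1 vertex = 2, p_2 = 4. Add edge {2,4}. Now deg[2]=0, deg[4]=2.
Step 3: smallest deg-1 vertex = 5, p_3 = 3. Add edge {3,5}. Now deg[5]=0, deg[3]=2.
Step 4: smallest deg-1 vertex = 6, p_4 = 3. Add edge {3,6}. Now deg[6]=0, deg[3]=1.
Step 5: smallest deg-1 vertex = 3, p_5 = 4. Add edge {3,4}. Now deg[3]=0, deg[4]=1.
Final: two remaining deg-1 vertices are 4, 7. Add edge {4,7}.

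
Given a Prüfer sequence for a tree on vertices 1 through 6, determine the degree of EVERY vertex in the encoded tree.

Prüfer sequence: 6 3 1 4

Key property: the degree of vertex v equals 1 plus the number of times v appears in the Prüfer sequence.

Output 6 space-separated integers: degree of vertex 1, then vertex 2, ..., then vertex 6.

Answer: 2 1 2 2 1 2

Derivation:
p_1 = 6: count[6] becomes 1
p_2 = 3: count[3] becomes 1
p_3 = 1: count[1] becomes 1
p_4 = 4: count[4] becomes 1
Degrees (1 + count): deg[1]=1+1=2, deg[2]=1+0=1, deg[3]=1+1=2, deg[4]=1+1=2, deg[5]=1+0=1, deg[6]=1+1=2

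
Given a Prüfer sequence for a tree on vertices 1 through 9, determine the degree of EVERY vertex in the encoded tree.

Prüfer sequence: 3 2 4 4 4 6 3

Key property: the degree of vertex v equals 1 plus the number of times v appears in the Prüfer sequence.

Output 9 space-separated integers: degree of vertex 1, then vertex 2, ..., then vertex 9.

Answer: 1 2 3 4 1 2 1 1 1

Derivation:
p_1 = 3: count[3] becomes 1
p_2 = 2: count[2] becomes 1
p_3 = 4: count[4] becomes 1
p_4 = 4: count[4] becomes 2
p_5 = 4: count[4] becomes 3
p_6 = 6: count[6] becomes 1
p_7 = 3: count[3] becomes 2
Degrees (1 + count): deg[1]=1+0=1, deg[2]=1+1=2, deg[3]=1+2=3, deg[4]=1+3=4, deg[5]=1+0=1, deg[6]=1+1=2, deg[7]=1+0=1, deg[8]=1+0=1, deg[9]=1+0=1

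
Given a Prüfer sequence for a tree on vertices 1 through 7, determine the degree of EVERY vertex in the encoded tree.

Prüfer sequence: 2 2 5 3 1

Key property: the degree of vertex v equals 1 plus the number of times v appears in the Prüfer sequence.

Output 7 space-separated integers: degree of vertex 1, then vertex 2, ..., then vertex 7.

p_1 = 2: count[2] becomes 1
p_2 = 2: count[2] becomes 2
p_3 = 5: count[5] becomes 1
p_4 = 3: count[3] becomes 1
p_5 = 1: count[1] becomes 1
Degrees (1 + count): deg[1]=1+1=2, deg[2]=1+2=3, deg[3]=1+1=2, deg[4]=1+0=1, deg[5]=1+1=2, deg[6]=1+0=1, deg[7]=1+0=1

Answer: 2 3 2 1 2 1 1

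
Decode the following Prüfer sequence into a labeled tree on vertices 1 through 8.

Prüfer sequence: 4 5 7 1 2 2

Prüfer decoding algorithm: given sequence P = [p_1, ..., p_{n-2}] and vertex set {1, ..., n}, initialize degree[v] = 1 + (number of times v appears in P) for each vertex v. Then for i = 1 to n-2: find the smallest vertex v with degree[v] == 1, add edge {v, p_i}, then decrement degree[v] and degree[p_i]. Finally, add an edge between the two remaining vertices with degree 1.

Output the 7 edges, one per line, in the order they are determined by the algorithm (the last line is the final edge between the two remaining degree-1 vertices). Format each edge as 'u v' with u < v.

Answer: 3 4
4 5
5 7
1 6
1 2
2 7
2 8

Derivation:
Initial degrees: {1:2, 2:3, 3:1, 4:2, 5:2, 6:1, 7:2, 8:1}
Step 1: smallest deg-1 vertex = 3, p_1 = 4. Add edge {3,4}. Now deg[3]=0, deg[4]=1.
Step 2: smallest deg-1 vertex = 4, p_2 = 5. Add edge {4,5}. Now deg[4]=0, deg[5]=1.
Step 3: smallest deg-1 vertex = 5, p_3 = 7. Add edge {5,7}. Now deg[5]=0, deg[7]=1.
Step 4: smallest deg-1 vertex = 6, p_4 = 1. Add edge {1,6}. Now deg[6]=0, deg[1]=1.
Step 5: smallest deg-1 vertex = 1, p_5 = 2. Add edge {1,2}. Now deg[1]=0, deg[2]=2.
Step 6: smallest deg-1 vertex = 7, p_6 = 2. Add edge {2,7}. Now deg[7]=0, deg[2]=1.
Final: two remaining deg-1 vertices are 2, 8. Add edge {2,8}.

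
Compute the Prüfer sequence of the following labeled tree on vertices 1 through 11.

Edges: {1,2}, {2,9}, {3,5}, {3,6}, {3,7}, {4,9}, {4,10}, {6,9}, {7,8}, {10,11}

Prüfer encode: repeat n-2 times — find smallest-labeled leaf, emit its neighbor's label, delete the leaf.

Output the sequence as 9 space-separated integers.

Answer: 2 9 3 7 3 6 9 4 10

Derivation:
Step 1: leaves = {1,5,8,11}. Remove smallest leaf 1, emit neighbor 2.
Step 2: leaves = {2,5,8,11}. Remove smallest leaf 2, emit neighbor 9.
Step 3: leaves = {5,8,11}. Remove smallest leaf 5, emit neighbor 3.
Step 4: leaves = {8,11}. Remove smallest leaf 8, emit neighbor 7.
Step 5: leaves = {7,11}. Remove smallest leaf 7, emit neighbor 3.
Step 6: leaves = {3,11}. Remove smallest leaf 3, emit neighbor 6.
Step 7: leaves = {6,11}. Remove smallest leaf 6, emit neighbor 9.
Step 8: leaves = {9,11}. Remove smallest leaf 9, emit neighbor 4.
Step 9: leaves = {4,11}. Remove smallest leaf 4, emit neighbor 10.
Done: 2 vertices remain (10, 11). Sequence = [2 9 3 7 3 6 9 4 10]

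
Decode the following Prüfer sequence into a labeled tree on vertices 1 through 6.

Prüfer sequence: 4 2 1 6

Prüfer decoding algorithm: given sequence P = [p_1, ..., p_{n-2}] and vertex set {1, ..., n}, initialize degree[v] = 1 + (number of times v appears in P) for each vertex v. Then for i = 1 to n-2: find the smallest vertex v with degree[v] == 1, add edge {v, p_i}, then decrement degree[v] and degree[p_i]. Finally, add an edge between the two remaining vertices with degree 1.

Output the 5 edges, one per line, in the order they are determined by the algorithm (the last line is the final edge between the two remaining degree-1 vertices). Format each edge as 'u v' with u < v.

Answer: 3 4
2 4
1 2
1 6
5 6

Derivation:
Initial degrees: {1:2, 2:2, 3:1, 4:2, 5:1, 6:2}
Step 1: smallest deg-1 vertex = 3, p_1 = 4. Add edge {3,4}. Now deg[3]=0, deg[4]=1.
Step 2: smallest deg-1 vertex = 4, p_2 = 2. Add edge {2,4}. Now deg[4]=0, deg[2]=1.
Step 3: smallest deg-1 vertex = 2, p_3 = 1. Add edge {1,2}. Now deg[2]=0, deg[1]=1.
Step 4: smallest deg-1 vertex = 1, p_4 = 6. Add edge {1,6}. Now deg[1]=0, deg[6]=1.
Final: two remaining deg-1 vertices are 5, 6. Add edge {5,6}.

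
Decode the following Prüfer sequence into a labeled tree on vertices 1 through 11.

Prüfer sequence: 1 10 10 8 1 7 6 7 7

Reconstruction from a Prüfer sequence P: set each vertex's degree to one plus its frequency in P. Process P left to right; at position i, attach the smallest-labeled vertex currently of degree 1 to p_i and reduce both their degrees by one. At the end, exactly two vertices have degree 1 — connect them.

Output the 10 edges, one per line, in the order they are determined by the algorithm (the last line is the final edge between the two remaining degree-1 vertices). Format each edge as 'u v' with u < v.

Initial degrees: {1:3, 2:1, 3:1, 4:1, 5:1, 6:2, 7:4, 8:2, 9:1, 10:3, 11:1}
Step 1: smallest deg-1 vertex = 2, p_1 = 1. Add edge {1,2}. Now deg[2]=0, deg[1]=2.
Step 2: smallest deg-1 vertex = 3, p_2 = 10. Add edge {3,10}. Now deg[3]=0, deg[10]=2.
Step 3: smallest deg-1 vertex = 4, p_3 = 10. Add edge {4,10}. Now deg[4]=0, deg[10]=1.
Step 4: smallest deg-1 vertex = 5, p_4 = 8. Add edge {5,8}. Now deg[5]=0, deg[8]=1.
Step 5: smallest deg-1 vertex = 8, p_5 = 1. Add edge {1,8}. Now deg[8]=0, deg[1]=1.
Step 6: smallest deg-1 vertex = 1, p_6 = 7. Add edge {1,7}. Now deg[1]=0, deg[7]=3.
Step 7: smallest deg-1 vertex = 9, p_7 = 6. Add edge {6,9}. Now deg[9]=0, deg[6]=1.
Step 8: smallest deg-1 vertex = 6, p_8 = 7. Add edge {6,7}. Now deg[6]=0, deg[7]=2.
Step 9: smallest deg-1 vertex = 10, p_9 = 7. Add edge {7,10}. Now deg[10]=0, deg[7]=1.
Final: two remaining deg-1 vertices are 7, 11. Add edge {7,11}.

Answer: 1 2
3 10
4 10
5 8
1 8
1 7
6 9
6 7
7 10
7 11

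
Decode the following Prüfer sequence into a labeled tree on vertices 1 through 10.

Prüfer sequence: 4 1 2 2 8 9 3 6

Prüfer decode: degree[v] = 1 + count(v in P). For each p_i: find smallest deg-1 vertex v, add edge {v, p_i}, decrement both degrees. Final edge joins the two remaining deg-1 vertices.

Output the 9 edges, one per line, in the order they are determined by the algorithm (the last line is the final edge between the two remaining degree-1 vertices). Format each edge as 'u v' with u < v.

Answer: 4 5
1 4
1 2
2 7
2 8
8 9
3 9
3 6
6 10

Derivation:
Initial degrees: {1:2, 2:3, 3:2, 4:2, 5:1, 6:2, 7:1, 8:2, 9:2, 10:1}
Step 1: smallest deg-1 vertex = 5, p_1 = 4. Add edge {4,5}. Now deg[5]=0, deg[4]=1.
Step 2: smallest deg-1 vertex = 4, p_2 = 1. Add edge {1,4}. Now deg[4]=0, deg[1]=1.
Step 3: smallest deg-1 vertex = 1, p_3 = 2. Add edge {1,2}. Now deg[1]=0, deg[2]=2.
Step 4: smallest deg-1 vertex = 7, p_4 = 2. Add edge {2,7}. Now deg[7]=0, deg[2]=1.
Step 5: smallest deg-1 vertex = 2, p_5 = 8. Add edge {2,8}. Now deg[2]=0, deg[8]=1.
Step 6: smallest deg-1 vertex = 8, p_6 = 9. Add edge {8,9}. Now deg[8]=0, deg[9]=1.
Step 7: smallest deg-1 vertex = 9, p_7 = 3. Add edge {3,9}. Now deg[9]=0, deg[3]=1.
Step 8: smallest deg-1 vertex = 3, p_8 = 6. Add edge {3,6}. Now deg[3]=0, deg[6]=1.
Final: two remaining deg-1 vertices are 6, 10. Add edge {6,10}.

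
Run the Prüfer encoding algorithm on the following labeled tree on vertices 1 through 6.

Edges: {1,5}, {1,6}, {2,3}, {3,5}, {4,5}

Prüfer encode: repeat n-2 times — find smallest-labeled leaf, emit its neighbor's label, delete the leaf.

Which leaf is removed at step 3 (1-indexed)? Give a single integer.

Answer: 4

Derivation:
Step 1: current leaves = {2,4,6}. Remove leaf 2 (neighbor: 3).
Step 2: current leaves = {3,4,6}. Remove leaf 3 (neighbor: 5).
Step 3: current leaves = {4,6}. Remove leaf 4 (neighbor: 5).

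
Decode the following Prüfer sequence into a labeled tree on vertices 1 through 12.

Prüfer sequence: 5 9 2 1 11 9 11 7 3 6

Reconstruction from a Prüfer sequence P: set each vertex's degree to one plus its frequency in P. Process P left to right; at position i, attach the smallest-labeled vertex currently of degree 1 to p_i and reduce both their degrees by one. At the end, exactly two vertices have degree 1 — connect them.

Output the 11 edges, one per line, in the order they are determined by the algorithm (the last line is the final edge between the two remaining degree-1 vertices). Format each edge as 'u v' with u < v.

Initial degrees: {1:2, 2:2, 3:2, 4:1, 5:2, 6:2, 7:2, 8:1, 9:3, 10:1, 11:3, 12:1}
Step 1: smallest deg-1 vertex = 4, p_1 = 5. Add edge {4,5}. Now deg[4]=0, deg[5]=1.
Step 2: smallest deg-1 vertex = 5, p_2 = 9. Add edge {5,9}. Now deg[5]=0, deg[9]=2.
Step 3: smallest deg-1 vertex = 8, p_3 = 2. Add edge {2,8}. Now deg[8]=0, deg[2]=1.
Step 4: smallest deg-1 vertex = 2, p_4 = 1. Add edge {1,2}. Now deg[2]=0, deg[1]=1.
Step 5: smallest deg-1 vertex = 1, p_5 = 11. Add edge {1,11}. Now deg[1]=0, deg[11]=2.
Step 6: smallest deg-1 vertex = 10, p_6 = 9. Add edge {9,10}. Now deg[10]=0, deg[9]=1.
Step 7: smallest deg-1 vertex = 9, p_7 = 11. Add edge {9,11}. Now deg[9]=0, deg[11]=1.
Step 8: smallest deg-1 vertex = 11, p_8 = 7. Add edge {7,11}. Now deg[11]=0, deg[7]=1.
Step 9: smallest deg-1 vertex = 7, p_9 = 3. Add edge {3,7}. Now deg[7]=0, deg[3]=1.
Step 10: smallest deg-1 vertex = 3, p_10 = 6. Add edge {3,6}. Now deg[3]=0, deg[6]=1.
Final: two remaining deg-1 vertices are 6, 12. Add edge {6,12}.

Answer: 4 5
5 9
2 8
1 2
1 11
9 10
9 11
7 11
3 7
3 6
6 12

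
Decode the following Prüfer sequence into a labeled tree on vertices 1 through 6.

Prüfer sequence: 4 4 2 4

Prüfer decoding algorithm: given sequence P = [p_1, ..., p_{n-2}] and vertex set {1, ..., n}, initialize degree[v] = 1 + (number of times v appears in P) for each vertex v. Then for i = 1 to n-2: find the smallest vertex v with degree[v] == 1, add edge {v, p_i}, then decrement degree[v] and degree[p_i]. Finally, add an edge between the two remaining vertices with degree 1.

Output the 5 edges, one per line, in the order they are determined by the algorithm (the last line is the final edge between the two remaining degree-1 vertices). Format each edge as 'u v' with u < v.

Answer: 1 4
3 4
2 5
2 4
4 6

Derivation:
Initial degrees: {1:1, 2:2, 3:1, 4:4, 5:1, 6:1}
Step 1: smallest deg-1 vertex = 1, p_1 = 4. Add edge {1,4}. Now deg[1]=0, deg[4]=3.
Step 2: smallest deg-1 vertex = 3, p_2 = 4. Add edge {3,4}. Now deg[3]=0, deg[4]=2.
Step 3: smallest deg-1 vertex = 5, p_3 = 2. Add edge {2,5}. Now deg[5]=0, deg[2]=1.
Step 4: smallest deg-1 vertex = 2, p_4 = 4. Add edge {2,4}. Now deg[2]=0, deg[4]=1.
Final: two remaining deg-1 vertices are 4, 6. Add edge {4,6}.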